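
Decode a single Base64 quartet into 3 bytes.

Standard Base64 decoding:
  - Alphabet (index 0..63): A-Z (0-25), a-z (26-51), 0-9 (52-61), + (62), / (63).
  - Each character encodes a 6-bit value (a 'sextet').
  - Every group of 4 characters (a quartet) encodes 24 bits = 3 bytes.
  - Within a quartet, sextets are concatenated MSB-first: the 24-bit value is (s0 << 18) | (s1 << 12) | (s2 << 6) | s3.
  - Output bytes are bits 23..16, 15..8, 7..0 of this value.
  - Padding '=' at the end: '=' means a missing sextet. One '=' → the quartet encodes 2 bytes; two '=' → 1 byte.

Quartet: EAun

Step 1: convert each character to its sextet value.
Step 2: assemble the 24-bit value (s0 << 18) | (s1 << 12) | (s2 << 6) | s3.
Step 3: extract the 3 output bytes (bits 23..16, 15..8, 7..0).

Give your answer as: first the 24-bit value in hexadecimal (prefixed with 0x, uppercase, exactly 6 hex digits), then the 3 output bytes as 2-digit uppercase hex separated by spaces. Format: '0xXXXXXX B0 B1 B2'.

Answer: 0x100BA7 10 0B A7

Derivation:
Sextets: E=4, A=0, u=46, n=39
24-bit: (4<<18) | (0<<12) | (46<<6) | 39
      = 0x100000 | 0x000000 | 0x000B80 | 0x000027
      = 0x100BA7
Bytes: (v>>16)&0xFF=10, (v>>8)&0xFF=0B, v&0xFF=A7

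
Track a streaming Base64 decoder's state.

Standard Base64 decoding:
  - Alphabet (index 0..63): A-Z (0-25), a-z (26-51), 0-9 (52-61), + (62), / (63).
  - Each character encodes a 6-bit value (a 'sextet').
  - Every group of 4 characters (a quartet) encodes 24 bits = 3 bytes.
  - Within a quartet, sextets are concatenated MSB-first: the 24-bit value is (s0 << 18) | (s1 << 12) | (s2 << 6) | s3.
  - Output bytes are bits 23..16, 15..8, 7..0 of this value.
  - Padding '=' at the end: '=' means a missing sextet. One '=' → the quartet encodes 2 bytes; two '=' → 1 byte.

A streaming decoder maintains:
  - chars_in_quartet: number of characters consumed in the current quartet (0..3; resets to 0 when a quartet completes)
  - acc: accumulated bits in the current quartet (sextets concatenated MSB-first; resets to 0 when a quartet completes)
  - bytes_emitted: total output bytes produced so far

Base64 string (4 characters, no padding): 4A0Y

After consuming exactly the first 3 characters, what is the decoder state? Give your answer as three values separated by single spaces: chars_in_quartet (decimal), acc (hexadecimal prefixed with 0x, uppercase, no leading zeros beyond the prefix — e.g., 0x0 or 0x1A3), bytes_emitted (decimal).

Answer: 3 0x38034 0

Derivation:
After char 0 ('4'=56): chars_in_quartet=1 acc=0x38 bytes_emitted=0
After char 1 ('A'=0): chars_in_quartet=2 acc=0xE00 bytes_emitted=0
After char 2 ('0'=52): chars_in_quartet=3 acc=0x38034 bytes_emitted=0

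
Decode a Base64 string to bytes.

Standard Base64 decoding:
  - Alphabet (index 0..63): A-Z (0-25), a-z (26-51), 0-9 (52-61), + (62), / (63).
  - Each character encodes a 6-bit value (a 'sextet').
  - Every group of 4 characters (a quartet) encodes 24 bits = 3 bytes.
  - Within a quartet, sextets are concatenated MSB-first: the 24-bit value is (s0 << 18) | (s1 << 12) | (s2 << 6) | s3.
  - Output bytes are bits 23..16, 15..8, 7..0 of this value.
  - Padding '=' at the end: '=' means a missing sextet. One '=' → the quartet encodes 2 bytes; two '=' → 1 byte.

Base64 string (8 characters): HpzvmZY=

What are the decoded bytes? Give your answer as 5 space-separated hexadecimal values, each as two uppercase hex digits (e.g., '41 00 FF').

After char 0 ('H'=7): chars_in_quartet=1 acc=0x7 bytes_emitted=0
After char 1 ('p'=41): chars_in_quartet=2 acc=0x1E9 bytes_emitted=0
After char 2 ('z'=51): chars_in_quartet=3 acc=0x7A73 bytes_emitted=0
After char 3 ('v'=47): chars_in_quartet=4 acc=0x1E9CEF -> emit 1E 9C EF, reset; bytes_emitted=3
After char 4 ('m'=38): chars_in_quartet=1 acc=0x26 bytes_emitted=3
After char 5 ('Z'=25): chars_in_quartet=2 acc=0x999 bytes_emitted=3
After char 6 ('Y'=24): chars_in_quartet=3 acc=0x26658 bytes_emitted=3
Padding '=': partial quartet acc=0x26658 -> emit 99 96; bytes_emitted=5

Answer: 1E 9C EF 99 96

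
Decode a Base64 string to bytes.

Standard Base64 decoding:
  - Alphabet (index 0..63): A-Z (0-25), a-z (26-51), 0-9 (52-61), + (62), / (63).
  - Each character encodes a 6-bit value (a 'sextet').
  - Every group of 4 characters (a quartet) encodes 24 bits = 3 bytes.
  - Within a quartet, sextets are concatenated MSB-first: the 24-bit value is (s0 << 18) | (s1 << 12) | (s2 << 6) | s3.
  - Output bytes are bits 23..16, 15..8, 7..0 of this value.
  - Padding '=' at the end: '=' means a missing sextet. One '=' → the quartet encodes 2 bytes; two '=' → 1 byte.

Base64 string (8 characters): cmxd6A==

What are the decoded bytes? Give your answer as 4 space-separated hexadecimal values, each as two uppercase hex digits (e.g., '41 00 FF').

After char 0 ('c'=28): chars_in_quartet=1 acc=0x1C bytes_emitted=0
After char 1 ('m'=38): chars_in_quartet=2 acc=0x726 bytes_emitted=0
After char 2 ('x'=49): chars_in_quartet=3 acc=0x1C9B1 bytes_emitted=0
After char 3 ('d'=29): chars_in_quartet=4 acc=0x726C5D -> emit 72 6C 5D, reset; bytes_emitted=3
After char 4 ('6'=58): chars_in_quartet=1 acc=0x3A bytes_emitted=3
After char 5 ('A'=0): chars_in_quartet=2 acc=0xE80 bytes_emitted=3
Padding '==': partial quartet acc=0xE80 -> emit E8; bytes_emitted=4

Answer: 72 6C 5D E8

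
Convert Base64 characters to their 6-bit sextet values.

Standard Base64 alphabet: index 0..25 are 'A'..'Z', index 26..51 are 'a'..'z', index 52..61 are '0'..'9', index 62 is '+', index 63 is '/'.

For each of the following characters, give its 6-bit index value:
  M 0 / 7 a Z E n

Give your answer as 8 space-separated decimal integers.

Answer: 12 52 63 59 26 25 4 39

Derivation:
'M': A..Z range, ord('M') − ord('A') = 12
'0': 0..9 range, 52 + ord('0') − ord('0') = 52
'/': index 63
'7': 0..9 range, 52 + ord('7') − ord('0') = 59
'a': a..z range, 26 + ord('a') − ord('a') = 26
'Z': A..Z range, ord('Z') − ord('A') = 25
'E': A..Z range, ord('E') − ord('A') = 4
'n': a..z range, 26 + ord('n') − ord('a') = 39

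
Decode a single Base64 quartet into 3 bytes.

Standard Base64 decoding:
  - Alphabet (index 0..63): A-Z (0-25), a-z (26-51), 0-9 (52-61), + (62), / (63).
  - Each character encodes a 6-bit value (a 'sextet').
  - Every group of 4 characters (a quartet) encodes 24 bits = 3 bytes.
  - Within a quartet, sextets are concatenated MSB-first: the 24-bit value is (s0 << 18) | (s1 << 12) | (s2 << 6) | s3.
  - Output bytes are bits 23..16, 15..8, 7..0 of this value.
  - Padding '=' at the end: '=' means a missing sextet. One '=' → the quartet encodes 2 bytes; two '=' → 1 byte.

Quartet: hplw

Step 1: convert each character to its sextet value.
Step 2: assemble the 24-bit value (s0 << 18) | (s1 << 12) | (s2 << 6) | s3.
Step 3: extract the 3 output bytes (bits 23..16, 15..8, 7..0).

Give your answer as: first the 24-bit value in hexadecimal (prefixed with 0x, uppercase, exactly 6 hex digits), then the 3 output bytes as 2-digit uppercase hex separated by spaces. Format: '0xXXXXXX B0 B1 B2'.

Answer: 0x869970 86 99 70

Derivation:
Sextets: h=33, p=41, l=37, w=48
24-bit: (33<<18) | (41<<12) | (37<<6) | 48
      = 0x840000 | 0x029000 | 0x000940 | 0x000030
      = 0x869970
Bytes: (v>>16)&0xFF=86, (v>>8)&0xFF=99, v&0xFF=70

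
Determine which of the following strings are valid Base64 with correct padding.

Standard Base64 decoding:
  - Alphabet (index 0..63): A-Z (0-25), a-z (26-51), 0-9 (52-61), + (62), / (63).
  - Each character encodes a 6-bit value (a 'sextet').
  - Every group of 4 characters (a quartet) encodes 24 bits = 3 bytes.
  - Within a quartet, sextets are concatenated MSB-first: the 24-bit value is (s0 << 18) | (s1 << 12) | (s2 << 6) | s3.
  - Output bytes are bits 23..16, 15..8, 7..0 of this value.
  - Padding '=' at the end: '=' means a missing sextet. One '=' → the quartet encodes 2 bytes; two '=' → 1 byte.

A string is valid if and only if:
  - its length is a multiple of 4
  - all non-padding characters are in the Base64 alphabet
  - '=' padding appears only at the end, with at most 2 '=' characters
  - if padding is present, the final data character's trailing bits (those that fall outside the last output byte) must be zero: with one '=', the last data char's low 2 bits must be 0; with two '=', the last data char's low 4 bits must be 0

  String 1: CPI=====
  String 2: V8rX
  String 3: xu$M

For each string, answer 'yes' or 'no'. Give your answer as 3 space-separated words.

Answer: no yes no

Derivation:
String 1: 'CPI=====' → invalid (5 pad chars (max 2))
String 2: 'V8rX' → valid
String 3: 'xu$M' → invalid (bad char(s): ['$'])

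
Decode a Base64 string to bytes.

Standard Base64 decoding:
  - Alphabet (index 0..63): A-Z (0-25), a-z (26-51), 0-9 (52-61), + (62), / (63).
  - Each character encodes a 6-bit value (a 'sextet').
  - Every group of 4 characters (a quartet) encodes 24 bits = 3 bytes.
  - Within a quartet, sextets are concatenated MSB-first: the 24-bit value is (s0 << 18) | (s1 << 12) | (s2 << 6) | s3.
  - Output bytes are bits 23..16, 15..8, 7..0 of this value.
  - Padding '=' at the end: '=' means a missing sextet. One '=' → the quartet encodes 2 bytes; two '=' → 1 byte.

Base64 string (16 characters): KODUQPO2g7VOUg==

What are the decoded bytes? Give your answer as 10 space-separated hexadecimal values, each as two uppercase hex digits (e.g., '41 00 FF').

Answer: 28 E0 D4 40 F3 B6 83 B5 4E 52

Derivation:
After char 0 ('K'=10): chars_in_quartet=1 acc=0xA bytes_emitted=0
After char 1 ('O'=14): chars_in_quartet=2 acc=0x28E bytes_emitted=0
After char 2 ('D'=3): chars_in_quartet=3 acc=0xA383 bytes_emitted=0
After char 3 ('U'=20): chars_in_quartet=4 acc=0x28E0D4 -> emit 28 E0 D4, reset; bytes_emitted=3
After char 4 ('Q'=16): chars_in_quartet=1 acc=0x10 bytes_emitted=3
After char 5 ('P'=15): chars_in_quartet=2 acc=0x40F bytes_emitted=3
After char 6 ('O'=14): chars_in_quartet=3 acc=0x103CE bytes_emitted=3
After char 7 ('2'=54): chars_in_quartet=4 acc=0x40F3B6 -> emit 40 F3 B6, reset; bytes_emitted=6
After char 8 ('g'=32): chars_in_quartet=1 acc=0x20 bytes_emitted=6
After char 9 ('7'=59): chars_in_quartet=2 acc=0x83B bytes_emitted=6
After char 10 ('V'=21): chars_in_quartet=3 acc=0x20ED5 bytes_emitted=6
After char 11 ('O'=14): chars_in_quartet=4 acc=0x83B54E -> emit 83 B5 4E, reset; bytes_emitted=9
After char 12 ('U'=20): chars_in_quartet=1 acc=0x14 bytes_emitted=9
After char 13 ('g'=32): chars_in_quartet=2 acc=0x520 bytes_emitted=9
Padding '==': partial quartet acc=0x520 -> emit 52; bytes_emitted=10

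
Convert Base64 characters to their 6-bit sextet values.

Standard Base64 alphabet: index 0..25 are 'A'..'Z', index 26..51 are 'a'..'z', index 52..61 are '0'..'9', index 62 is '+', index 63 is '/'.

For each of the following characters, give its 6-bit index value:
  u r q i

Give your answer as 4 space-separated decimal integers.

'u': a..z range, 26 + ord('u') − ord('a') = 46
'r': a..z range, 26 + ord('r') − ord('a') = 43
'q': a..z range, 26 + ord('q') − ord('a') = 42
'i': a..z range, 26 + ord('i') − ord('a') = 34

Answer: 46 43 42 34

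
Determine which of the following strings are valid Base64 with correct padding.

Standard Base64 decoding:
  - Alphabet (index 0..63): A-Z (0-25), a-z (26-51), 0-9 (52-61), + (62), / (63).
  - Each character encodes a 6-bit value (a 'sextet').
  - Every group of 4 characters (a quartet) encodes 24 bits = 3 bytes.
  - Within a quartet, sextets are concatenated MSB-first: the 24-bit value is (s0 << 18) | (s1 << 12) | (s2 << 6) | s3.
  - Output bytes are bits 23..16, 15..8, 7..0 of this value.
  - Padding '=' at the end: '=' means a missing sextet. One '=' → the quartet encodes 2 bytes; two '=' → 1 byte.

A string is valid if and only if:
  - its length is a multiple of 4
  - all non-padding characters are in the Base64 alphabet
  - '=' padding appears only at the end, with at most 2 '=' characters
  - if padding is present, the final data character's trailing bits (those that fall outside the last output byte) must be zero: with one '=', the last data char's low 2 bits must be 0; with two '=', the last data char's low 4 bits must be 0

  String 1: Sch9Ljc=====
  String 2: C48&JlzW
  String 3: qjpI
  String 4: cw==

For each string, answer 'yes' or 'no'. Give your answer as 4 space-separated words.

Answer: no no yes yes

Derivation:
String 1: 'Sch9Ljc=====' → invalid (5 pad chars (max 2))
String 2: 'C48&JlzW' → invalid (bad char(s): ['&'])
String 3: 'qjpI' → valid
String 4: 'cw==' → valid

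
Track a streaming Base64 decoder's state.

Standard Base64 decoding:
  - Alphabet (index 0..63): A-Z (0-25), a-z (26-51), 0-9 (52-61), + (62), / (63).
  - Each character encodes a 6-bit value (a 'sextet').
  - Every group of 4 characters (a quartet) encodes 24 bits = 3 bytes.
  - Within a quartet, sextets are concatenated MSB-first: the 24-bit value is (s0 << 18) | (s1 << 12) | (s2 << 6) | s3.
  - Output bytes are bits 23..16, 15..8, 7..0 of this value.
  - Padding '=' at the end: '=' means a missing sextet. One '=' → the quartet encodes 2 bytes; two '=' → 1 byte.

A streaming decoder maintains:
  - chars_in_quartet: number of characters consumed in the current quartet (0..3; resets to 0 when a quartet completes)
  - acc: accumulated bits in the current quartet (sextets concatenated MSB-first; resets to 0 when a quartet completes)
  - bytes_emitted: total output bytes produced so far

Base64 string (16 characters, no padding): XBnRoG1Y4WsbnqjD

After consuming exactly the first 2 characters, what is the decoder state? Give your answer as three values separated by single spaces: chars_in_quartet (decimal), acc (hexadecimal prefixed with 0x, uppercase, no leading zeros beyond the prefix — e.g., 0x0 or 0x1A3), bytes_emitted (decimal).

Answer: 2 0x5C1 0

Derivation:
After char 0 ('X'=23): chars_in_quartet=1 acc=0x17 bytes_emitted=0
After char 1 ('B'=1): chars_in_quartet=2 acc=0x5C1 bytes_emitted=0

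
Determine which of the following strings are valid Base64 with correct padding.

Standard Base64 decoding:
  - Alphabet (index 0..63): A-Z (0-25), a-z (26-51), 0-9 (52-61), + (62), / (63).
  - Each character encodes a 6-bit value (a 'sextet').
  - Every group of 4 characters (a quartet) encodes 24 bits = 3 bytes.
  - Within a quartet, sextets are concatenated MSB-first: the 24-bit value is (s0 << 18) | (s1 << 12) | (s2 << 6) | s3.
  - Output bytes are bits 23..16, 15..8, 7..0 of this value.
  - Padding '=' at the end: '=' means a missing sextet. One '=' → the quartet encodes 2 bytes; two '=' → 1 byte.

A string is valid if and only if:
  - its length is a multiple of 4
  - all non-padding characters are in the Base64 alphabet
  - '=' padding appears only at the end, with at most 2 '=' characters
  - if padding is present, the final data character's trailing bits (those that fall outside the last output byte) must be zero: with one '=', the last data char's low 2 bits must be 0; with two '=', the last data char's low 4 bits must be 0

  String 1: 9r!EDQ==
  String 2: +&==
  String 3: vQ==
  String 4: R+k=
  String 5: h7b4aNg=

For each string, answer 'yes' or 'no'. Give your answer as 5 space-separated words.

Answer: no no yes yes yes

Derivation:
String 1: '9r!EDQ==' → invalid (bad char(s): ['!'])
String 2: '+&==' → invalid (bad char(s): ['&'])
String 3: 'vQ==' → valid
String 4: 'R+k=' → valid
String 5: 'h7b4aNg=' → valid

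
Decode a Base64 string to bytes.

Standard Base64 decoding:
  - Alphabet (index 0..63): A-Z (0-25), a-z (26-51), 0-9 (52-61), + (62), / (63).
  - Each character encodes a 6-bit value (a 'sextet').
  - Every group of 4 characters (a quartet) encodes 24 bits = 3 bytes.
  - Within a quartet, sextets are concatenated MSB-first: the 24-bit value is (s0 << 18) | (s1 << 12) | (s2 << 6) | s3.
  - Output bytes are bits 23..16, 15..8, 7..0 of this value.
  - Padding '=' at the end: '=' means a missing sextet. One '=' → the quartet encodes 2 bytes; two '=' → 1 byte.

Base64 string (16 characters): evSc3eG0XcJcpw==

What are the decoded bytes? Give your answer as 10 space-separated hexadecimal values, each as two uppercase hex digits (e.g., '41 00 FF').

After char 0 ('e'=30): chars_in_quartet=1 acc=0x1E bytes_emitted=0
After char 1 ('v'=47): chars_in_quartet=2 acc=0x7AF bytes_emitted=0
After char 2 ('S'=18): chars_in_quartet=3 acc=0x1EBD2 bytes_emitted=0
After char 3 ('c'=28): chars_in_quartet=4 acc=0x7AF49C -> emit 7A F4 9C, reset; bytes_emitted=3
After char 4 ('3'=55): chars_in_quartet=1 acc=0x37 bytes_emitted=3
After char 5 ('e'=30): chars_in_quartet=2 acc=0xDDE bytes_emitted=3
After char 6 ('G'=6): chars_in_quartet=3 acc=0x37786 bytes_emitted=3
After char 7 ('0'=52): chars_in_quartet=4 acc=0xDDE1B4 -> emit DD E1 B4, reset; bytes_emitted=6
After char 8 ('X'=23): chars_in_quartet=1 acc=0x17 bytes_emitted=6
After char 9 ('c'=28): chars_in_quartet=2 acc=0x5DC bytes_emitted=6
After char 10 ('J'=9): chars_in_quartet=3 acc=0x17709 bytes_emitted=6
After char 11 ('c'=28): chars_in_quartet=4 acc=0x5DC25C -> emit 5D C2 5C, reset; bytes_emitted=9
After char 12 ('p'=41): chars_in_quartet=1 acc=0x29 bytes_emitted=9
After char 13 ('w'=48): chars_in_quartet=2 acc=0xA70 bytes_emitted=9
Padding '==': partial quartet acc=0xA70 -> emit A7; bytes_emitted=10

Answer: 7A F4 9C DD E1 B4 5D C2 5C A7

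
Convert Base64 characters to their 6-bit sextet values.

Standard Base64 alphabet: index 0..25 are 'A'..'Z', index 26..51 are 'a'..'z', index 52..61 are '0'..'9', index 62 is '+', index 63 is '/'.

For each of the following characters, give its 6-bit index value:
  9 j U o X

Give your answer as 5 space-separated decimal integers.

Answer: 61 35 20 40 23

Derivation:
'9': 0..9 range, 52 + ord('9') − ord('0') = 61
'j': a..z range, 26 + ord('j') − ord('a') = 35
'U': A..Z range, ord('U') − ord('A') = 20
'o': a..z range, 26 + ord('o') − ord('a') = 40
'X': A..Z range, ord('X') − ord('A') = 23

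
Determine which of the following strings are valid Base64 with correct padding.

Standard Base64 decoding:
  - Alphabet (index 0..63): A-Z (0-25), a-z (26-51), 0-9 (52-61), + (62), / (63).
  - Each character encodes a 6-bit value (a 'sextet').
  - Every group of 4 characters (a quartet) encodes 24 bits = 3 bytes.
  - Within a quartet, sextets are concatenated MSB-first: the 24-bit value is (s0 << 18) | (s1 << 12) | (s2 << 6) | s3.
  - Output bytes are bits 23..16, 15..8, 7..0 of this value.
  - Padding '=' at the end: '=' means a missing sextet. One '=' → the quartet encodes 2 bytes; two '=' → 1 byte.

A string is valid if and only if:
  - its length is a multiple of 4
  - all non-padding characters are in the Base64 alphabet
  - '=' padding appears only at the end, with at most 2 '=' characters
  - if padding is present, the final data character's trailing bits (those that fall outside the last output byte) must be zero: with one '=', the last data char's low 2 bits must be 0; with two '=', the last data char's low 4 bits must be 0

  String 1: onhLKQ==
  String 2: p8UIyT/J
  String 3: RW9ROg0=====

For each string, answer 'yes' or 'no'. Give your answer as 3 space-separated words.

Answer: yes yes no

Derivation:
String 1: 'onhLKQ==' → valid
String 2: 'p8UIyT/J' → valid
String 3: 'RW9ROg0=====' → invalid (5 pad chars (max 2))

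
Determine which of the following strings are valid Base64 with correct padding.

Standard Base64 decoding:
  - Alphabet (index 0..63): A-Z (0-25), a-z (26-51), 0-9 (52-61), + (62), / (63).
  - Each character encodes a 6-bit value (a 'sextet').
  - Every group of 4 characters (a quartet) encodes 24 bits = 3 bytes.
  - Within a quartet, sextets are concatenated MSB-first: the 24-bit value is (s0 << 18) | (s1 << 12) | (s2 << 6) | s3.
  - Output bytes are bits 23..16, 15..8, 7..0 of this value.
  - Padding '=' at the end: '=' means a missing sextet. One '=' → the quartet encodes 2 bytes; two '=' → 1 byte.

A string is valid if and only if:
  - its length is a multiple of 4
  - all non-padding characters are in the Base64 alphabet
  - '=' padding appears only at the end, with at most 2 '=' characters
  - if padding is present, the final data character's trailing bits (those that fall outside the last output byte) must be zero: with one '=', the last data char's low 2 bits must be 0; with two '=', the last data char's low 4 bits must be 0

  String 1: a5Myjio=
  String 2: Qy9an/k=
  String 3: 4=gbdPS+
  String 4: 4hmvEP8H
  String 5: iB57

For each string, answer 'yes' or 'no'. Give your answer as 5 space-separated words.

String 1: 'a5Myjio=' → valid
String 2: 'Qy9an/k=' → valid
String 3: '4=gbdPS+' → invalid (bad char(s): ['=']; '=' in middle)
String 4: '4hmvEP8H' → valid
String 5: 'iB57' → valid

Answer: yes yes no yes yes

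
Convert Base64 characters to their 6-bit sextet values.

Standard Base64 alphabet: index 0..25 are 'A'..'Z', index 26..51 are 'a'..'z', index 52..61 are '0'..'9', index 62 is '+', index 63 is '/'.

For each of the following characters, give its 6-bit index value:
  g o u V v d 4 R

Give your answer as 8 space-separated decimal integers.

'g': a..z range, 26 + ord('g') − ord('a') = 32
'o': a..z range, 26 + ord('o') − ord('a') = 40
'u': a..z range, 26 + ord('u') − ord('a') = 46
'V': A..Z range, ord('V') − ord('A') = 21
'v': a..z range, 26 + ord('v') − ord('a') = 47
'd': a..z range, 26 + ord('d') − ord('a') = 29
'4': 0..9 range, 52 + ord('4') − ord('0') = 56
'R': A..Z range, ord('R') − ord('A') = 17

Answer: 32 40 46 21 47 29 56 17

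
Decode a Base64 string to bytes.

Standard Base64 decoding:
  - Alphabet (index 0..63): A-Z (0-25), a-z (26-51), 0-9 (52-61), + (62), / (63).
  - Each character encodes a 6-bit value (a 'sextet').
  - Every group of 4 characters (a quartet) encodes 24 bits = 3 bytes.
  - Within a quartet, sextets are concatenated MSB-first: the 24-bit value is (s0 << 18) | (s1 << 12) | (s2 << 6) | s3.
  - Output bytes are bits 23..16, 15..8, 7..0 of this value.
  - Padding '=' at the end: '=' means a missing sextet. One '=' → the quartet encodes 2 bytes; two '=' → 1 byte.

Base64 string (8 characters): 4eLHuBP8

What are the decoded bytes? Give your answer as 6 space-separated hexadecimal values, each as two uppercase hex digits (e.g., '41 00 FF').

After char 0 ('4'=56): chars_in_quartet=1 acc=0x38 bytes_emitted=0
After char 1 ('e'=30): chars_in_quartet=2 acc=0xE1E bytes_emitted=0
After char 2 ('L'=11): chars_in_quartet=3 acc=0x3878B bytes_emitted=0
After char 3 ('H'=7): chars_in_quartet=4 acc=0xE1E2C7 -> emit E1 E2 C7, reset; bytes_emitted=3
After char 4 ('u'=46): chars_in_quartet=1 acc=0x2E bytes_emitted=3
After char 5 ('B'=1): chars_in_quartet=2 acc=0xB81 bytes_emitted=3
After char 6 ('P'=15): chars_in_quartet=3 acc=0x2E04F bytes_emitted=3
After char 7 ('8'=60): chars_in_quartet=4 acc=0xB813FC -> emit B8 13 FC, reset; bytes_emitted=6

Answer: E1 E2 C7 B8 13 FC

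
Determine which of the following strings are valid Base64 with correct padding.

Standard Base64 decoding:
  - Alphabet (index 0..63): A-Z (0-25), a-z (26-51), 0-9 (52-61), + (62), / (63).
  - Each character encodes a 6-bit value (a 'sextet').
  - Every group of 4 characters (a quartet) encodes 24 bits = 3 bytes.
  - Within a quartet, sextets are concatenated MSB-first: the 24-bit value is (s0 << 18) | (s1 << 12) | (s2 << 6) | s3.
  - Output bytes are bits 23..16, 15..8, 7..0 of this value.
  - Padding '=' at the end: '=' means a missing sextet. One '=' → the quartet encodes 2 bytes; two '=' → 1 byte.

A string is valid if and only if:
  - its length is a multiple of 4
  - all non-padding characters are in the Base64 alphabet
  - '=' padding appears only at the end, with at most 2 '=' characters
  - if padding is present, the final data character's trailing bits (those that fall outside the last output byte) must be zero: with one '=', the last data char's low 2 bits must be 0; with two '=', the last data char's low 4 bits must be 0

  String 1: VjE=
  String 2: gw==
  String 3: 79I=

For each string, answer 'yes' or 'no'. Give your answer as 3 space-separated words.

Answer: yes yes yes

Derivation:
String 1: 'VjE=' → valid
String 2: 'gw==' → valid
String 3: '79I=' → valid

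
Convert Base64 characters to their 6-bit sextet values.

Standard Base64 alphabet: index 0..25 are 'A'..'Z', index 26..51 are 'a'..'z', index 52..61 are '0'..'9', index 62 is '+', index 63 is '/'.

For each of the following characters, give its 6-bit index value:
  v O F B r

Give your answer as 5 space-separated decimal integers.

Answer: 47 14 5 1 43

Derivation:
'v': a..z range, 26 + ord('v') − ord('a') = 47
'O': A..Z range, ord('O') − ord('A') = 14
'F': A..Z range, ord('F') − ord('A') = 5
'B': A..Z range, ord('B') − ord('A') = 1
'r': a..z range, 26 + ord('r') − ord('a') = 43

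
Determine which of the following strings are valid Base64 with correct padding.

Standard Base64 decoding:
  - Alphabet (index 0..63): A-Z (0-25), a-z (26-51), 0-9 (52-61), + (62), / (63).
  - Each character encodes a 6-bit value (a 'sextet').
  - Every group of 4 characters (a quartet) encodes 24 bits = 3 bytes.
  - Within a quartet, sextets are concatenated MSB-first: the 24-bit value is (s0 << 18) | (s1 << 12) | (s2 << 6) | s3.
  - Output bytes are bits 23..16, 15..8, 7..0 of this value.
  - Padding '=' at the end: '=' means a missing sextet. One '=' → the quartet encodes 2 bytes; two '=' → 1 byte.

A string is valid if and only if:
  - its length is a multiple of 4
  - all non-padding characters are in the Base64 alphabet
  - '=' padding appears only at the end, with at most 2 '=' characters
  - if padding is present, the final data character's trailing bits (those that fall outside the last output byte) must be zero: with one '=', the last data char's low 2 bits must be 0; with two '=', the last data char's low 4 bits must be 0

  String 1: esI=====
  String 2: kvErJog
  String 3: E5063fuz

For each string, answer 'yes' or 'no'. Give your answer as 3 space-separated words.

Answer: no no yes

Derivation:
String 1: 'esI=====' → invalid (5 pad chars (max 2))
String 2: 'kvErJog' → invalid (len=7 not mult of 4)
String 3: 'E5063fuz' → valid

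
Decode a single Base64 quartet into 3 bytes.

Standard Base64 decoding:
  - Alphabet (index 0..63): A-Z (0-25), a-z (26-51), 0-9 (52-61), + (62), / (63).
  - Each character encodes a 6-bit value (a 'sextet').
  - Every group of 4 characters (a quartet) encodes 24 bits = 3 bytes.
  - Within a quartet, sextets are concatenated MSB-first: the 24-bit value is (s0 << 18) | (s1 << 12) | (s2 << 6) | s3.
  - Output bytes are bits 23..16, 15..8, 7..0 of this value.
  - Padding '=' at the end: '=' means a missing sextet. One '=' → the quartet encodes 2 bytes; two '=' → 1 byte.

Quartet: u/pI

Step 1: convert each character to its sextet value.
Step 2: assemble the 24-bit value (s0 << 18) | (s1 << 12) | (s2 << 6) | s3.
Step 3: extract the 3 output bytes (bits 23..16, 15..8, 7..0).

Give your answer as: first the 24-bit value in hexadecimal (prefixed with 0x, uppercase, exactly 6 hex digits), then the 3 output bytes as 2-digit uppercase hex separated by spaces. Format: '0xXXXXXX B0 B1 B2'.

Answer: 0xBBFA48 BB FA 48

Derivation:
Sextets: u=46, /=63, p=41, I=8
24-bit: (46<<18) | (63<<12) | (41<<6) | 8
      = 0xB80000 | 0x03F000 | 0x000A40 | 0x000008
      = 0xBBFA48
Bytes: (v>>16)&0xFF=BB, (v>>8)&0xFF=FA, v&0xFF=48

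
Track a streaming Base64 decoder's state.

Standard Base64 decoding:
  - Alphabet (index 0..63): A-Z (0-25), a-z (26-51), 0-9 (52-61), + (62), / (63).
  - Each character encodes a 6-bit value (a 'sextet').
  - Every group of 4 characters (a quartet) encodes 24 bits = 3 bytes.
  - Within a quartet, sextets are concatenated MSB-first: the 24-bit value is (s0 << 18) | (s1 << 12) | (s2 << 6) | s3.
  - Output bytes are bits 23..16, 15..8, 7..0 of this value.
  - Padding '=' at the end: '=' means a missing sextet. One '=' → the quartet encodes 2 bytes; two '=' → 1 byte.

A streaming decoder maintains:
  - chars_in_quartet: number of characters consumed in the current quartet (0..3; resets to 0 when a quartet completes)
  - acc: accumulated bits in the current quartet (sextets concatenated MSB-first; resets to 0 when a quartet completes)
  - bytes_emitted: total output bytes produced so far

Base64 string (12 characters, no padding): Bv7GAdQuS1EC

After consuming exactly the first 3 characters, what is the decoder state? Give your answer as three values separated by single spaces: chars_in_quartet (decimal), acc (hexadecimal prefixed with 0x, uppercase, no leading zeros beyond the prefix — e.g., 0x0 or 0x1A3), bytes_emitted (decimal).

After char 0 ('B'=1): chars_in_quartet=1 acc=0x1 bytes_emitted=0
After char 1 ('v'=47): chars_in_quartet=2 acc=0x6F bytes_emitted=0
After char 2 ('7'=59): chars_in_quartet=3 acc=0x1BFB bytes_emitted=0

Answer: 3 0x1BFB 0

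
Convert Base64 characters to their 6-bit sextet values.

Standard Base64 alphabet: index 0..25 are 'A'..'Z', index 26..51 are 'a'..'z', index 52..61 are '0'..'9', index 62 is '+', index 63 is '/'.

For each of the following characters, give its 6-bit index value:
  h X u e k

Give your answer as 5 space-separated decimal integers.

'h': a..z range, 26 + ord('h') − ord('a') = 33
'X': A..Z range, ord('X') − ord('A') = 23
'u': a..z range, 26 + ord('u') − ord('a') = 46
'e': a..z range, 26 + ord('e') − ord('a') = 30
'k': a..z range, 26 + ord('k') − ord('a') = 36

Answer: 33 23 46 30 36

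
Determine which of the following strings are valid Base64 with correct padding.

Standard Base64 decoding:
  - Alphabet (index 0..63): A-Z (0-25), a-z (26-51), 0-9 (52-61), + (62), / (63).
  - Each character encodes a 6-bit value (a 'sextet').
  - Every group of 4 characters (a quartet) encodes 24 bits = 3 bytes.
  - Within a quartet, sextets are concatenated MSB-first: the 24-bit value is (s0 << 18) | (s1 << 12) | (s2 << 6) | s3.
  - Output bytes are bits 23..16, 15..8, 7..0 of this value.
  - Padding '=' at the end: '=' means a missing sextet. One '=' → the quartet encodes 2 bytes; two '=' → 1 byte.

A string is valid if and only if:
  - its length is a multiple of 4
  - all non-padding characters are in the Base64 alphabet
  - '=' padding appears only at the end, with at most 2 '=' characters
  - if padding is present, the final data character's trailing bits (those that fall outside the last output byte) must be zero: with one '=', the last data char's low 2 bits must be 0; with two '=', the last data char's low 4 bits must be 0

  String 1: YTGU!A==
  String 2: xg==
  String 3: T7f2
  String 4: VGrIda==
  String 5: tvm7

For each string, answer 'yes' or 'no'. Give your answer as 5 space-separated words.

String 1: 'YTGU!A==' → invalid (bad char(s): ['!'])
String 2: 'xg==' → valid
String 3: 'T7f2' → valid
String 4: 'VGrIda==' → invalid (bad trailing bits)
String 5: 'tvm7' → valid

Answer: no yes yes no yes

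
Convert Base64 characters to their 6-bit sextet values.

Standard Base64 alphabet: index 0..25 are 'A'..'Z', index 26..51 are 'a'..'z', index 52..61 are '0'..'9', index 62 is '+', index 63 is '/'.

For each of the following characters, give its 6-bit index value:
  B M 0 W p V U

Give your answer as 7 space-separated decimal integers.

Answer: 1 12 52 22 41 21 20

Derivation:
'B': A..Z range, ord('B') − ord('A') = 1
'M': A..Z range, ord('M') − ord('A') = 12
'0': 0..9 range, 52 + ord('0') − ord('0') = 52
'W': A..Z range, ord('W') − ord('A') = 22
'p': a..z range, 26 + ord('p') − ord('a') = 41
'V': A..Z range, ord('V') − ord('A') = 21
'U': A..Z range, ord('U') − ord('A') = 20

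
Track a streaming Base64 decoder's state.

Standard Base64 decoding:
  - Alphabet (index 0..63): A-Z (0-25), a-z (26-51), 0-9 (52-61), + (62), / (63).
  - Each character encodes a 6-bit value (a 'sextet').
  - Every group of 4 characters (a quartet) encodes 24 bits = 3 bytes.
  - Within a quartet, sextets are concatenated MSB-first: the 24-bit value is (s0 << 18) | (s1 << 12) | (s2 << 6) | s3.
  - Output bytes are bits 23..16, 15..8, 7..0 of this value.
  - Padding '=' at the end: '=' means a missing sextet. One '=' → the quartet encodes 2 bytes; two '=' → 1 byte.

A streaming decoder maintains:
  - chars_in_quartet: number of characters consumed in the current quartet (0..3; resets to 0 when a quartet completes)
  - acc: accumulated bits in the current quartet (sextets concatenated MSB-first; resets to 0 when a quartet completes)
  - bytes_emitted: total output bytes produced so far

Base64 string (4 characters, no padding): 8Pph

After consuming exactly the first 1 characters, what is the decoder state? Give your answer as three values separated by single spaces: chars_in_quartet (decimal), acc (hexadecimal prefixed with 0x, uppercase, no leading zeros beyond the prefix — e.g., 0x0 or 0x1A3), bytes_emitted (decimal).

Answer: 1 0x3C 0

Derivation:
After char 0 ('8'=60): chars_in_quartet=1 acc=0x3C bytes_emitted=0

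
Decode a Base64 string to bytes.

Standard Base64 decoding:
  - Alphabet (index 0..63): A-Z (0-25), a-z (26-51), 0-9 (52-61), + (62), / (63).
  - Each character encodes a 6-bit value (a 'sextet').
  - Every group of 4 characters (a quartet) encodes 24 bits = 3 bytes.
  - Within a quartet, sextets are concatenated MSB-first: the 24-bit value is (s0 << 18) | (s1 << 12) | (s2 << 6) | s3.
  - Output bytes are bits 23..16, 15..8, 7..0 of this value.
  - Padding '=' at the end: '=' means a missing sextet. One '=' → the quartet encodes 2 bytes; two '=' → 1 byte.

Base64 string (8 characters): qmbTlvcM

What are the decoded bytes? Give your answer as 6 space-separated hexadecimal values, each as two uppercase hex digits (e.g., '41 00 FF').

Answer: AA 66 D3 96 F7 0C

Derivation:
After char 0 ('q'=42): chars_in_quartet=1 acc=0x2A bytes_emitted=0
After char 1 ('m'=38): chars_in_quartet=2 acc=0xAA6 bytes_emitted=0
After char 2 ('b'=27): chars_in_quartet=3 acc=0x2A99B bytes_emitted=0
After char 3 ('T'=19): chars_in_quartet=4 acc=0xAA66D3 -> emit AA 66 D3, reset; bytes_emitted=3
After char 4 ('l'=37): chars_in_quartet=1 acc=0x25 bytes_emitted=3
After char 5 ('v'=47): chars_in_quartet=2 acc=0x96F bytes_emitted=3
After char 6 ('c'=28): chars_in_quartet=3 acc=0x25BDC bytes_emitted=3
After char 7 ('M'=12): chars_in_quartet=4 acc=0x96F70C -> emit 96 F7 0C, reset; bytes_emitted=6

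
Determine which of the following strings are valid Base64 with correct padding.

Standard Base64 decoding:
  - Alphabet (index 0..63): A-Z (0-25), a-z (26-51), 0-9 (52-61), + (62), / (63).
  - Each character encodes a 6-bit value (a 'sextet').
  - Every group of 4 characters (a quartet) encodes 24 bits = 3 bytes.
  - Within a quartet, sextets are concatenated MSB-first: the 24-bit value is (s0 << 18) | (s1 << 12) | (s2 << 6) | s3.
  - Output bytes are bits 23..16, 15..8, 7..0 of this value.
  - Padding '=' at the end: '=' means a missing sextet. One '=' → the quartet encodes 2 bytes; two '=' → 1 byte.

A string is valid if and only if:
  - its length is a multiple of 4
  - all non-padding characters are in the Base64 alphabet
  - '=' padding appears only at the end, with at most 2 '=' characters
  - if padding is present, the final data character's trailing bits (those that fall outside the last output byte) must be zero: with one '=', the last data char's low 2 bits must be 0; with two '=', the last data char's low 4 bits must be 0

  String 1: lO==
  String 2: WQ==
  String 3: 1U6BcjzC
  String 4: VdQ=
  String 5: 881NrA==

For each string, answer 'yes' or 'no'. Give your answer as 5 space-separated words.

String 1: 'lO==' → invalid (bad trailing bits)
String 2: 'WQ==' → valid
String 3: '1U6BcjzC' → valid
String 4: 'VdQ=' → valid
String 5: '881NrA==' → valid

Answer: no yes yes yes yes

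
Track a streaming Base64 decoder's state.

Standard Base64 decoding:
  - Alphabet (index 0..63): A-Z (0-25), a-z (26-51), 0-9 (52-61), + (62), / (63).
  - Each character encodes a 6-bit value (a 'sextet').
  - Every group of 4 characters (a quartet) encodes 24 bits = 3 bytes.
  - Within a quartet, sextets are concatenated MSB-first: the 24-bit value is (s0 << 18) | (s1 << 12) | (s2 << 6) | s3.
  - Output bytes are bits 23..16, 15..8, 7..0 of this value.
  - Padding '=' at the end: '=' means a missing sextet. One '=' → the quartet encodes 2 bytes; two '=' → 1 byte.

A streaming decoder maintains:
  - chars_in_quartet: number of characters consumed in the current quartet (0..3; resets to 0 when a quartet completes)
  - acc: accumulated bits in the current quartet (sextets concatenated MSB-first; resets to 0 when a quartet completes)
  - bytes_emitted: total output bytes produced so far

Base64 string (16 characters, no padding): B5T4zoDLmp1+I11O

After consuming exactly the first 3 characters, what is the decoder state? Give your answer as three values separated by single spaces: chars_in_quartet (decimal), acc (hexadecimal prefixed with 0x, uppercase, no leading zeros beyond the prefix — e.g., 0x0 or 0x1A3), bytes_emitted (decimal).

After char 0 ('B'=1): chars_in_quartet=1 acc=0x1 bytes_emitted=0
After char 1 ('5'=57): chars_in_quartet=2 acc=0x79 bytes_emitted=0
After char 2 ('T'=19): chars_in_quartet=3 acc=0x1E53 bytes_emitted=0

Answer: 3 0x1E53 0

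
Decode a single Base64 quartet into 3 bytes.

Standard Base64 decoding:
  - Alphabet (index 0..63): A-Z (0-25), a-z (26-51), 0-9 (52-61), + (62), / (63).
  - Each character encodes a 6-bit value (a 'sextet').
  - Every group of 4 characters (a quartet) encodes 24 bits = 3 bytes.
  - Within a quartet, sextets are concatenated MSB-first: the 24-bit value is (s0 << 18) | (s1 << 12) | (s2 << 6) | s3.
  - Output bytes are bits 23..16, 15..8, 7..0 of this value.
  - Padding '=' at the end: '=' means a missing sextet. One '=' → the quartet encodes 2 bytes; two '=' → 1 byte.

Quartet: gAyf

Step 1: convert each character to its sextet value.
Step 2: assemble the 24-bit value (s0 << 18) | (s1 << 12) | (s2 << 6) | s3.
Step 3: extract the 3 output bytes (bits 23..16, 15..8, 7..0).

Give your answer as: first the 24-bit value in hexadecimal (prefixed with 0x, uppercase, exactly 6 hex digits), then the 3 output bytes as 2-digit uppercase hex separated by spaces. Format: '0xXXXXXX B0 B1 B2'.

Sextets: g=32, A=0, y=50, f=31
24-bit: (32<<18) | (0<<12) | (50<<6) | 31
      = 0x800000 | 0x000000 | 0x000C80 | 0x00001F
      = 0x800C9F
Bytes: (v>>16)&0xFF=80, (v>>8)&0xFF=0C, v&0xFF=9F

Answer: 0x800C9F 80 0C 9F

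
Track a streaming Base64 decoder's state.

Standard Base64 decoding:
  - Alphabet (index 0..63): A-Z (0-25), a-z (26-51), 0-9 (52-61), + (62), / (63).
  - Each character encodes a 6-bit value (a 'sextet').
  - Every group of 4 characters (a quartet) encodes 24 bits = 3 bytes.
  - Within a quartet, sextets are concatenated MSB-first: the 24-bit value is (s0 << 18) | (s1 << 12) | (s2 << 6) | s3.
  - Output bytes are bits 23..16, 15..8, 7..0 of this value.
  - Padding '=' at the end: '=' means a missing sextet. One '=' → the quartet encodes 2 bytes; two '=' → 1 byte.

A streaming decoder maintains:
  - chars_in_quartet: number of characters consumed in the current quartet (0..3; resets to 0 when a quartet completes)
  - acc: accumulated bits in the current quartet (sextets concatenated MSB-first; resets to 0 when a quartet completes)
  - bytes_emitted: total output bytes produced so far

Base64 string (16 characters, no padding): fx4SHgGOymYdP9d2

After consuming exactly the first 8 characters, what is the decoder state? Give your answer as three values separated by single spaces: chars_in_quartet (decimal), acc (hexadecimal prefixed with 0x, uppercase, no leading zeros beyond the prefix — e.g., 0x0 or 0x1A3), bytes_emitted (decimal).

Answer: 0 0x0 6

Derivation:
After char 0 ('f'=31): chars_in_quartet=1 acc=0x1F bytes_emitted=0
After char 1 ('x'=49): chars_in_quartet=2 acc=0x7F1 bytes_emitted=0
After char 2 ('4'=56): chars_in_quartet=3 acc=0x1FC78 bytes_emitted=0
After char 3 ('S'=18): chars_in_quartet=4 acc=0x7F1E12 -> emit 7F 1E 12, reset; bytes_emitted=3
After char 4 ('H'=7): chars_in_quartet=1 acc=0x7 bytes_emitted=3
After char 5 ('g'=32): chars_in_quartet=2 acc=0x1E0 bytes_emitted=3
After char 6 ('G'=6): chars_in_quartet=3 acc=0x7806 bytes_emitted=3
After char 7 ('O'=14): chars_in_quartet=4 acc=0x1E018E -> emit 1E 01 8E, reset; bytes_emitted=6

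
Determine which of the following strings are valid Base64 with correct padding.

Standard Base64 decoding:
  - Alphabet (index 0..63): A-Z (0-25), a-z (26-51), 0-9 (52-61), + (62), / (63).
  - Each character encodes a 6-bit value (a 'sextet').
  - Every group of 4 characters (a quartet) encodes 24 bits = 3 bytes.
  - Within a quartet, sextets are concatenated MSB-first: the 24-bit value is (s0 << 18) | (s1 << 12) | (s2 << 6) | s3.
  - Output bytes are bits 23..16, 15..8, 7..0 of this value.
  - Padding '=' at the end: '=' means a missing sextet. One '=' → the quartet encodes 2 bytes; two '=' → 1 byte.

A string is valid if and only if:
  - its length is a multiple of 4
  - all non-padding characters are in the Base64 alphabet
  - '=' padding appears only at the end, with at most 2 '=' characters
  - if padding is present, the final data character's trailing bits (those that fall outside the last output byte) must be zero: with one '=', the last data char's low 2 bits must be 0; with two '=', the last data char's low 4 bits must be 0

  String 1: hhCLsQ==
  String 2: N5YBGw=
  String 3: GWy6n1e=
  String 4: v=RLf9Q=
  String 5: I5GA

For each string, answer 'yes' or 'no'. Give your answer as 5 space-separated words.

Answer: yes no no no yes

Derivation:
String 1: 'hhCLsQ==' → valid
String 2: 'N5YBGw=' → invalid (len=7 not mult of 4)
String 3: 'GWy6n1e=' → invalid (bad trailing bits)
String 4: 'v=RLf9Q=' → invalid (bad char(s): ['=']; '=' in middle)
String 5: 'I5GA' → valid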